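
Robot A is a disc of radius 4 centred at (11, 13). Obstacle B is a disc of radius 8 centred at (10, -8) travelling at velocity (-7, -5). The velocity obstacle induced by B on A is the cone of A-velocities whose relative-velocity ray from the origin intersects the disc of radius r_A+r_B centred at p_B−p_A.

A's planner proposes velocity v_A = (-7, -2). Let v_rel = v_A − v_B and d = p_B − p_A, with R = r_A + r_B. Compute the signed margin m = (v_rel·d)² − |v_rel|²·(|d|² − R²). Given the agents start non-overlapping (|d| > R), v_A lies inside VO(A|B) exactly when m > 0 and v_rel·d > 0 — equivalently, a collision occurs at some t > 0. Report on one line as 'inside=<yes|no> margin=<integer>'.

d = (-1, -21),  |d|² = 442;  R = 4+8 = 12,  c = 442−12² = 298
v_rel = (0, 3),  |v_rel|² = 9;  v_rel·d = (0)·(-1) + (3)·(-21) = -63
9·t² + 126·t + 298 = 0  ⇒  m = (-63)² − 9·298 = 1287
m = 1287 > 0,  v_rel·d = -63 < 0  ⇒  outside

inside=no margin=1287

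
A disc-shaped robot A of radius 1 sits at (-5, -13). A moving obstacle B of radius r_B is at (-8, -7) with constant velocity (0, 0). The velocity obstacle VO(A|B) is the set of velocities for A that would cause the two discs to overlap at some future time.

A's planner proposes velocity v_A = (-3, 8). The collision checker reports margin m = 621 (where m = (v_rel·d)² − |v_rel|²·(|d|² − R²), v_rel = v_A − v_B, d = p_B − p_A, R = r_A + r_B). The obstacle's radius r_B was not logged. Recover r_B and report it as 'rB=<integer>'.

m = 621
d = (-3, 6);  v_rel = (-3, 8),  |v_rel|² = 73
v_rel×d = (-3)·(6) − (8)·(-3) = 6
since m = R²·73 − 6²:  R² = (36 + 621) / 73 = 9
R = √9 = 3  ⇒  r_B = 3 − 1 = 2

rB=2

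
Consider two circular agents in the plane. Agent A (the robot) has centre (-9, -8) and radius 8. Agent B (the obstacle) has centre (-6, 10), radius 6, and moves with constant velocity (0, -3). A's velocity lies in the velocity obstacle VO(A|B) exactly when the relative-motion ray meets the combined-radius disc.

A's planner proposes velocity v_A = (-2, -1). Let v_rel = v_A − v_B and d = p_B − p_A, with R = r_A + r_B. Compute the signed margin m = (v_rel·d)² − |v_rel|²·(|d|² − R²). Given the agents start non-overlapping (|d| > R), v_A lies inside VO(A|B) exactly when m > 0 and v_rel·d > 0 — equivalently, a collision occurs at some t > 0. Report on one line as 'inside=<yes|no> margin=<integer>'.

d = (3, 18),  |d|² = 333;  R = 8+6 = 14,  c = 333−14² = 137
v_rel = (-2, 2),  |v_rel|² = 8;  v_rel·d = (-2)·(3) + (2)·(18) = 30
8·t² − 60·t + 137 = 0  ⇒  m = 30² − 8·137 = -196
m = -196 < 0,  v_rel·d = 30 > 0  ⇒  outside

inside=no margin=-196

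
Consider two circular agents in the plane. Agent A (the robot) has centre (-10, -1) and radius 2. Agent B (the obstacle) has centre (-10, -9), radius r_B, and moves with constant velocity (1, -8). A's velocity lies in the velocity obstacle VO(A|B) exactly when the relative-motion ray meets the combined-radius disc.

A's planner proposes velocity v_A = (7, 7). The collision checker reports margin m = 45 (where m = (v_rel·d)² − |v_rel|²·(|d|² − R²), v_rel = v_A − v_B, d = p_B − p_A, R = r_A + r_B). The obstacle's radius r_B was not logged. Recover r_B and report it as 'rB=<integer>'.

m = 45
d = (0, -8);  v_rel = (6, 15),  |v_rel|² = 261
v_rel×d = (6)·(-8) − (15)·(0) = -48
since m = R²·261 − (-48)²:  R² = (2304 + 45) / 261 = 9
R = √9 = 3  ⇒  r_B = 3 − 2 = 1

rB=1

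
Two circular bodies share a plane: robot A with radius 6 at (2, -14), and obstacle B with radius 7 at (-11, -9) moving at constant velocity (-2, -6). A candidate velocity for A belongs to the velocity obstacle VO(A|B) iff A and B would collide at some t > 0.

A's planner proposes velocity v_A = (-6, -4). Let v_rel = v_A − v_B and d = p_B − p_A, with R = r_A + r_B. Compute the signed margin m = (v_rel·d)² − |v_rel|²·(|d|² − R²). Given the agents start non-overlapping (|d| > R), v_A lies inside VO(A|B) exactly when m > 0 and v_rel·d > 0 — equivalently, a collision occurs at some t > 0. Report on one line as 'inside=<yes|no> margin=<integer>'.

d = (-13, 5),  |d|² = 194;  R = 6+7 = 13,  c = 194−13² = 25
v_rel = (-4, 2),  |v_rel|² = 20;  v_rel·d = (-4)·(-13) + (2)·(5) = 62
20·t² − 124·t + 25 = 0  ⇒  m = 62² − 20·25 = 3344
m = 3344 > 0,  v_rel·d = 62 > 0  ⇒  inside

inside=yes margin=3344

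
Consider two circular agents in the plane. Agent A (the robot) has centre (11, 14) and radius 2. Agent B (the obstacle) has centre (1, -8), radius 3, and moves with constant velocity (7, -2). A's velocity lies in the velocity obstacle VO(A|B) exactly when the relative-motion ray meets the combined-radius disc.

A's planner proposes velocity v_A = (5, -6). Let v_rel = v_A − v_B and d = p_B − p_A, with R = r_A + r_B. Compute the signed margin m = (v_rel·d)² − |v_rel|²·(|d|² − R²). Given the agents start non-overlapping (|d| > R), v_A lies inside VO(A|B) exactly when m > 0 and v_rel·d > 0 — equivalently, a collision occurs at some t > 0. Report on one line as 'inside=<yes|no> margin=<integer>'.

d = (-10, -22),  |d|² = 584;  R = 2+3 = 5,  c = 584−5² = 559
v_rel = (-2, -4),  |v_rel|² = 20;  v_rel·d = (-2)·(-10) + (-4)·(-22) = 108
20·t² − 216·t + 559 = 0  ⇒  m = 108² − 20·559 = 484
m = 484 > 0,  v_rel·d = 108 > 0  ⇒  inside

inside=yes margin=484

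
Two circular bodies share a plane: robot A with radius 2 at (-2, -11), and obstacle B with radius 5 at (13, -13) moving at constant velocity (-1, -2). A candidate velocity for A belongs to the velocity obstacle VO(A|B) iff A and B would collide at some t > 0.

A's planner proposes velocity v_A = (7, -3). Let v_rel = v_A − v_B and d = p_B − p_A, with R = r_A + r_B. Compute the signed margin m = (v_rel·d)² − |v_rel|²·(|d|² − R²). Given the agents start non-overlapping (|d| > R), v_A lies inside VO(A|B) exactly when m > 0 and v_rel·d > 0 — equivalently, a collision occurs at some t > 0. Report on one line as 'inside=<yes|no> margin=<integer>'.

d = (15, -2),  |d|² = 229;  R = 2+5 = 7,  c = 229−7² = 180
v_rel = (8, -1),  |v_rel|² = 65;  v_rel·d = (8)·(15) + (-1)·(-2) = 122
65·t² − 244·t + 180 = 0  ⇒  m = 122² − 65·180 = 3184
m = 3184 > 0,  v_rel·d = 122 > 0  ⇒  inside

inside=yes margin=3184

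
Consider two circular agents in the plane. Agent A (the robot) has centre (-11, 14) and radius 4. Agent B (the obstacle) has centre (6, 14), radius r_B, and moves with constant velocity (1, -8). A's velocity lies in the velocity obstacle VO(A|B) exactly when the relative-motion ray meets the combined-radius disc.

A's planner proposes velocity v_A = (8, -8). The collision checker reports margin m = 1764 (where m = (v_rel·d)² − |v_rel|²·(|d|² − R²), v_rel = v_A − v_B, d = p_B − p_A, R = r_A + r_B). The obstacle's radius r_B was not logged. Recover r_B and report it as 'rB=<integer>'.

m = 1764
d = (17, 0);  v_rel = (7, 0),  |v_rel|² = 49
v_rel×d = (7)·(0) − (0)·(17) = 0
since m = R²·49 − 0²:  R² = (0 + 1764) / 49 = 36
R = √36 = 6  ⇒  r_B = 6 − 4 = 2

rB=2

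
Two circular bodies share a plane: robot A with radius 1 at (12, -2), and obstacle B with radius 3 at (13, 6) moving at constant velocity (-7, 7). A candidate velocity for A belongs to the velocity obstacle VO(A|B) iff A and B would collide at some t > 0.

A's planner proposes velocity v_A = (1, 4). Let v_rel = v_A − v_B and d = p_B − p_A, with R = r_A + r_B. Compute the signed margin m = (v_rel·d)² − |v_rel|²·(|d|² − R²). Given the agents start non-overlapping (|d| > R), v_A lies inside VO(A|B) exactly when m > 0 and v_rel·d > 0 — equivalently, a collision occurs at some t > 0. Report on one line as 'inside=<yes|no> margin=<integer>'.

d = (1, 8),  |d|² = 65;  R = 1+3 = 4,  c = 65−4² = 49
v_rel = (8, -3),  |v_rel|² = 73;  v_rel·d = (8)·(1) + (-3)·(8) = -16
73·t² + 32·t + 49 = 0  ⇒  m = (-16)² − 73·49 = -3321
m = -3321 < 0,  v_rel·d = -16 < 0  ⇒  outside

inside=no margin=-3321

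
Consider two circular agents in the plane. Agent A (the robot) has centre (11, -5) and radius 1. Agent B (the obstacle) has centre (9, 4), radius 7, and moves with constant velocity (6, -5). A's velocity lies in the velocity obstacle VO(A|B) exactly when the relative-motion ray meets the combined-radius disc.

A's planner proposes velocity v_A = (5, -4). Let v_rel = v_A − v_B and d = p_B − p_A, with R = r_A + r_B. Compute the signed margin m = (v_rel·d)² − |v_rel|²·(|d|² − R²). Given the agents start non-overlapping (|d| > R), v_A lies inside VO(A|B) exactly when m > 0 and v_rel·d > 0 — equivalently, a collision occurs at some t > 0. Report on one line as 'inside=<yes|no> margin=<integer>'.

d = (-2, 9),  |d|² = 85;  R = 1+7 = 8,  c = 85−8² = 21
v_rel = (-1, 1),  |v_rel|² = 2;  v_rel·d = (-1)·(-2) + (1)·(9) = 11
2·t² − 22·t + 21 = 0  ⇒  m = 11² − 2·21 = 79
m = 79 > 0,  v_rel·d = 11 > 0  ⇒  inside

inside=yes margin=79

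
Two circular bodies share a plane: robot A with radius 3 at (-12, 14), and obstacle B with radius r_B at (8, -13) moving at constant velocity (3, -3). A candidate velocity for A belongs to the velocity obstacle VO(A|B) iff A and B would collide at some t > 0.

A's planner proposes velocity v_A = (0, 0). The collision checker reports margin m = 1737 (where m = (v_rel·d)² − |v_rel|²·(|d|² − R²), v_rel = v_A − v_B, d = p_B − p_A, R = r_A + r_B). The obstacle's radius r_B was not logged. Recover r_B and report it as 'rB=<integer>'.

m = 1737
d = (20, -27);  v_rel = (-3, 3),  |v_rel|² = 18
v_rel×d = (-3)·(-27) − (3)·(20) = 21
since m = R²·18 − 21²:  R² = (441 + 1737) / 18 = 121
R = √121 = 11  ⇒  r_B = 11 − 3 = 8

rB=8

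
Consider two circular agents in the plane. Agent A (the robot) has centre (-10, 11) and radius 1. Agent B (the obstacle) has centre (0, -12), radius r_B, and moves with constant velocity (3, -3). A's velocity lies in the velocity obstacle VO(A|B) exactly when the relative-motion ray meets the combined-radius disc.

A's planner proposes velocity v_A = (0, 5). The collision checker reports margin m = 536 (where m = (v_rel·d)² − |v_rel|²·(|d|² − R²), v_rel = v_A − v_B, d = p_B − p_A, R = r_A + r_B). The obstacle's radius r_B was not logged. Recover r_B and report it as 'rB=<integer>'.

m = 536
d = (10, -23);  v_rel = (-3, 8),  |v_rel|² = 73
v_rel×d = (-3)·(-23) − (8)·(10) = -11
since m = R²·73 − (-11)²:  R² = (121 + 536) / 73 = 9
R = √9 = 3  ⇒  r_B = 3 − 1 = 2

rB=2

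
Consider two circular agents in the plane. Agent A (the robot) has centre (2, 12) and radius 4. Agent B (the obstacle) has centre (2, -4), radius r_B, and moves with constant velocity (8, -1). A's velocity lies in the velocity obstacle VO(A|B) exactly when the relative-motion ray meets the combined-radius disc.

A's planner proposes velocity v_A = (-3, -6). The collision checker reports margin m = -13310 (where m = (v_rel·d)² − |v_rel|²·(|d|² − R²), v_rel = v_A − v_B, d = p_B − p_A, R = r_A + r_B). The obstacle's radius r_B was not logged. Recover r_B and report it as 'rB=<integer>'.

m = -13310
d = (0, -16);  v_rel = (-11, -5),  |v_rel|² = 146
v_rel×d = (-11)·(-16) − (-5)·(0) = 176
since m = R²·146 − 176²:  R² = (30976 + -13310) / 146 = 121
R = √121 = 11  ⇒  r_B = 11 − 4 = 7

rB=7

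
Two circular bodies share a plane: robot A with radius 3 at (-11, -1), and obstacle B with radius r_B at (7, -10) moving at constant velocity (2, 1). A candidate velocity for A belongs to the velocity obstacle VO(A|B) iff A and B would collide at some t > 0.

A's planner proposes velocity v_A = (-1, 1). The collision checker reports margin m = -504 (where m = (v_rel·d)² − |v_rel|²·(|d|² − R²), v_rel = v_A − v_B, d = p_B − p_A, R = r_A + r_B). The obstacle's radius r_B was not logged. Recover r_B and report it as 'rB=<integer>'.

m = -504
d = (18, -9);  v_rel = (-3, 0),  |v_rel|² = 9
v_rel×d = (-3)·(-9) − (0)·(18) = 27
since m = R²·9 − 27²:  R² = (729 + -504) / 9 = 25
R = √25 = 5  ⇒  r_B = 5 − 3 = 2

rB=2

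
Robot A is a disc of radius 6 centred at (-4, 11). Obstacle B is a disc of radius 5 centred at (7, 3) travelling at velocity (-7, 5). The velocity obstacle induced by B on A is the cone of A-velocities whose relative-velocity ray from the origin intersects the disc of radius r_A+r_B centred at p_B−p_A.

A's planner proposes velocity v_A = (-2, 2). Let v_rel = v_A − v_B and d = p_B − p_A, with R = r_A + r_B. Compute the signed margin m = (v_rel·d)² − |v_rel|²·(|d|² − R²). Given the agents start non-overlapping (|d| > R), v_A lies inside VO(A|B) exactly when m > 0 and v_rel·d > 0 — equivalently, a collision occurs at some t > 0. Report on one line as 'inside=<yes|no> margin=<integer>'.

d = (11, -8),  |d|² = 185;  R = 6+5 = 11,  c = 185−11² = 64
v_rel = (5, -3),  |v_rel|² = 34;  v_rel·d = (5)·(11) + (-3)·(-8) = 79
34·t² − 158·t + 64 = 0  ⇒  m = 79² − 34·64 = 4065
m = 4065 > 0,  v_rel·d = 79 > 0  ⇒  inside

inside=yes margin=4065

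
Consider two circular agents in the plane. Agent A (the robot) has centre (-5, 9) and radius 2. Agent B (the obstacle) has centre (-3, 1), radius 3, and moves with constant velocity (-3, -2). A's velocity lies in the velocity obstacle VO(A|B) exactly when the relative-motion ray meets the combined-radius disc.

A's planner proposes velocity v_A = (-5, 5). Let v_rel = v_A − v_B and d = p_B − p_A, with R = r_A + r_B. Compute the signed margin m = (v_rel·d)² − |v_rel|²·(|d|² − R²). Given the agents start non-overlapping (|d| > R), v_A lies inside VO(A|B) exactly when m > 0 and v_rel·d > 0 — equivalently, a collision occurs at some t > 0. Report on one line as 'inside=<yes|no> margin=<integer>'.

d = (2, -8),  |d|² = 68;  R = 2+3 = 5,  c = 68−5² = 43
v_rel = (-2, 7),  |v_rel|² = 53;  v_rel·d = (-2)·(2) + (7)·(-8) = -60
53·t² + 120·t + 43 = 0  ⇒  m = (-60)² − 53·43 = 1321
m = 1321 > 0,  v_rel·d = -60 < 0  ⇒  outside

inside=no margin=1321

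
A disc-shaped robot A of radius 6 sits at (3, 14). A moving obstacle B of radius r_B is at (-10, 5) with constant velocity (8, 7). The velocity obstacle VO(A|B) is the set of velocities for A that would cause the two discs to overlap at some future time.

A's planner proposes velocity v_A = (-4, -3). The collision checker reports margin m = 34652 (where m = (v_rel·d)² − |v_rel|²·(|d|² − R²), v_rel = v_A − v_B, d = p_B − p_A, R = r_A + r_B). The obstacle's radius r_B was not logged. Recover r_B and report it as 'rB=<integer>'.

m = 34652
d = (-13, -9);  v_rel = (-12, -10),  |v_rel|² = 244
v_rel×d = (-12)·(-9) − (-10)·(-13) = -22
since m = R²·244 − (-22)²:  R² = (484 + 34652) / 244 = 144
R = √144 = 12  ⇒  r_B = 12 − 6 = 6

rB=6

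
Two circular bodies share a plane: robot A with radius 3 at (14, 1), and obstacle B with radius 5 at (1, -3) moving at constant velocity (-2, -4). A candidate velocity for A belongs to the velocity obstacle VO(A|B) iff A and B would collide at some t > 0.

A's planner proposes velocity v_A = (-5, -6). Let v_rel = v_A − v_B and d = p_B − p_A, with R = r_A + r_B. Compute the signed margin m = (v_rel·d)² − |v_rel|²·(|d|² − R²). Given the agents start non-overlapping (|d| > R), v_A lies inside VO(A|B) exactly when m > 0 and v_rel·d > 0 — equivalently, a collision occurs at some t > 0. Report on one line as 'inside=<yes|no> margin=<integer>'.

d = (-13, -4),  |d|² = 185;  R = 3+5 = 8,  c = 185−8² = 121
v_rel = (-3, -2),  |v_rel|² = 13;  v_rel·d = (-3)·(-13) + (-2)·(-4) = 47
13·t² − 94·t + 121 = 0  ⇒  m = 47² − 13·121 = 636
m = 636 > 0,  v_rel·d = 47 > 0  ⇒  inside

inside=yes margin=636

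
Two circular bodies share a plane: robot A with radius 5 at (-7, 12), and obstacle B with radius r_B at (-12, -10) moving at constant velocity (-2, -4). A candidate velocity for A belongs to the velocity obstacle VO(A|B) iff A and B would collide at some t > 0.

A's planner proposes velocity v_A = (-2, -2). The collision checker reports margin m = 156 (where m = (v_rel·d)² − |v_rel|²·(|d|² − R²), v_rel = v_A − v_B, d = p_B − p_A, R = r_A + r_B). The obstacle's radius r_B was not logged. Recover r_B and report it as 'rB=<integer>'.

m = 156
d = (-5, -22);  v_rel = (0, 2),  |v_rel|² = 4
v_rel×d = (0)·(-22) − (2)·(-5) = 10
since m = R²·4 − 10²:  R² = (100 + 156) / 4 = 64
R = √64 = 8  ⇒  r_B = 8 − 5 = 3

rB=3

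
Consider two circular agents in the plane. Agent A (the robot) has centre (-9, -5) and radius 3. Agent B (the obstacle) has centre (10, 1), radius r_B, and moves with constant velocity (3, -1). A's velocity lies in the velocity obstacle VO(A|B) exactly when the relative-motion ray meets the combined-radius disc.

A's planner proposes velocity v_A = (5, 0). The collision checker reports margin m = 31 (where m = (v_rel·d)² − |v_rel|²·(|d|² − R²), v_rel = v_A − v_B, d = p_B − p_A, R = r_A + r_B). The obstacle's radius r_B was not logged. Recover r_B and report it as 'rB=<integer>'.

m = 31
d = (19, 6);  v_rel = (2, 1),  |v_rel|² = 5
v_rel×d = (2)·(6) − (1)·(19) = -7
since m = R²·5 − (-7)²:  R² = (49 + 31) / 5 = 16
R = √16 = 4  ⇒  r_B = 4 − 3 = 1

rB=1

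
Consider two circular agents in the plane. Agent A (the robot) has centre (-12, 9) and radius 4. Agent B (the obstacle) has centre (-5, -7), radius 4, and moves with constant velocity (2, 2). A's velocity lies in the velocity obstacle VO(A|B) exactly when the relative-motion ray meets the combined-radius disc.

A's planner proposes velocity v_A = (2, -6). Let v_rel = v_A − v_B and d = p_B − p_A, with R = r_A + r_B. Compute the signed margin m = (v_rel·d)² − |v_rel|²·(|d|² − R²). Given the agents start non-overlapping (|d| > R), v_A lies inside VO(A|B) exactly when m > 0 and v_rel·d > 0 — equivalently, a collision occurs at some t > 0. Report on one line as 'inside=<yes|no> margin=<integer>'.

d = (7, -16),  |d|² = 305;  R = 4+4 = 8,  c = 305−8² = 241
v_rel = (0, -8),  |v_rel|² = 64;  v_rel·d = (0)·(7) + (-8)·(-16) = 128
64·t² − 256·t + 241 = 0  ⇒  m = 128² − 64·241 = 960
m = 960 > 0,  v_rel·d = 128 > 0  ⇒  inside

inside=yes margin=960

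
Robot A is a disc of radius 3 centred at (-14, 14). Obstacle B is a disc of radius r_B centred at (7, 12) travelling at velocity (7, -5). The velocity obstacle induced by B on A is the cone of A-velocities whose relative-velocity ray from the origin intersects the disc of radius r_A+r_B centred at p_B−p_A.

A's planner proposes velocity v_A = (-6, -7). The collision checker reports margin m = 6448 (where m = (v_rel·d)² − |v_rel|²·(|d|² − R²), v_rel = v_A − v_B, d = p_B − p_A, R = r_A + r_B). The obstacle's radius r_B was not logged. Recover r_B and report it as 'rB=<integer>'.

m = 6448
d = (21, -2);  v_rel = (-13, -2),  |v_rel|² = 173
v_rel×d = (-13)·(-2) − (-2)·(21) = 68
since m = R²·173 − 68²:  R² = (4624 + 6448) / 173 = 64
R = √64 = 8  ⇒  r_B = 8 − 3 = 5

rB=5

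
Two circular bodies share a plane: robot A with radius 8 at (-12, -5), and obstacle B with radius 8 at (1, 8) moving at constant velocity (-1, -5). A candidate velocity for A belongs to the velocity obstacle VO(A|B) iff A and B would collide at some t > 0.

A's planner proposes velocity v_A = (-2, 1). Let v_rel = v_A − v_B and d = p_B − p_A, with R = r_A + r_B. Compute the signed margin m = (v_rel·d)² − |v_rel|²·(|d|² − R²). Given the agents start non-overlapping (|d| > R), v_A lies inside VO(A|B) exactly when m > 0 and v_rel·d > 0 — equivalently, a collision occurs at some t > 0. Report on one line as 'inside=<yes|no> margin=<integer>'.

d = (13, 13),  |d|² = 338;  R = 8+8 = 16,  c = 338−16² = 82
v_rel = (-1, 6),  |v_rel|² = 37;  v_rel·d = (-1)·(13) + (6)·(13) = 65
37·t² − 130·t + 82 = 0  ⇒  m = 65² − 37·82 = 1191
m = 1191 > 0,  v_rel·d = 65 > 0  ⇒  inside

inside=yes margin=1191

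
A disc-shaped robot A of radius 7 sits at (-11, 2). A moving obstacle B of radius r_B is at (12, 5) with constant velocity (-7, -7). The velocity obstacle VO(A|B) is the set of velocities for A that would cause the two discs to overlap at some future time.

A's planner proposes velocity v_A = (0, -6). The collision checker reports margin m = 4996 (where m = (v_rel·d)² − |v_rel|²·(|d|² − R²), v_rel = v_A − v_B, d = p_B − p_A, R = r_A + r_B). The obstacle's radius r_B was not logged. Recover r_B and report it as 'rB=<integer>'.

m = 4996
d = (23, 3);  v_rel = (7, 1),  |v_rel|² = 50
v_rel×d = (7)·(3) − (1)·(23) = -2
since m = R²·50 − (-2)²:  R² = (4 + 4996) / 50 = 100
R = √100 = 10  ⇒  r_B = 10 − 7 = 3

rB=3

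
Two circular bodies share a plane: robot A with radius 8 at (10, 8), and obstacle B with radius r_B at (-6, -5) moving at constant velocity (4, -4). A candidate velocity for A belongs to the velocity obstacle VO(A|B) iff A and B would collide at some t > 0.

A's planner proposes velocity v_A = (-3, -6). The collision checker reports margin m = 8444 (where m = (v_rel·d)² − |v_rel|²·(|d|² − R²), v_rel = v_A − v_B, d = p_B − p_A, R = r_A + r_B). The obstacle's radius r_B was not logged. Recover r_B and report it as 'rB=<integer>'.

m = 8444
d = (-16, -13);  v_rel = (-7, -2),  |v_rel|² = 53
v_rel×d = (-7)·(-13) − (-2)·(-16) = 59
since m = R²·53 − 59²:  R² = (3481 + 8444) / 53 = 225
R = √225 = 15  ⇒  r_B = 15 − 8 = 7

rB=7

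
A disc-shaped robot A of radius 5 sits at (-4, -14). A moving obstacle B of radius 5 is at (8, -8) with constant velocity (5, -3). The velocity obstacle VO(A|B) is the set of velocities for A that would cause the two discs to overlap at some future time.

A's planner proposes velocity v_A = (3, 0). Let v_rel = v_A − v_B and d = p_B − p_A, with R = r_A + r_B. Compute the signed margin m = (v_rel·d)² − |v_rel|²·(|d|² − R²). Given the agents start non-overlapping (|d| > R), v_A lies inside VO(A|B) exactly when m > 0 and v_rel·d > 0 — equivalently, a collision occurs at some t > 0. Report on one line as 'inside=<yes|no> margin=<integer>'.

d = (12, 6),  |d|² = 180;  R = 5+5 = 10,  c = 180−10² = 80
v_rel = (-2, 3),  |v_rel|² = 13;  v_rel·d = (-2)·(12) + (3)·(6) = -6
13·t² + 12·t + 80 = 0  ⇒  m = (-6)² − 13·80 = -1004
m = -1004 < 0,  v_rel·d = -6 < 0  ⇒  outside

inside=no margin=-1004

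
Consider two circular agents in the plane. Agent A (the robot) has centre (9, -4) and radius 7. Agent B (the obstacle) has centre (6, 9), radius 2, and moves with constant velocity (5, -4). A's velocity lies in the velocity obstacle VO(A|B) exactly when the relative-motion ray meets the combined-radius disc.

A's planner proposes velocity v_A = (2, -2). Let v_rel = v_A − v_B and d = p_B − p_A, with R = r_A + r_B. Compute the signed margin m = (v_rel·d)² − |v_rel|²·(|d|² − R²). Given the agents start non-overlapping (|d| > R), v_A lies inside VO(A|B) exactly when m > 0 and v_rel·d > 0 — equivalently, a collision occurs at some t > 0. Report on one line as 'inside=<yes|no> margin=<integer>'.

d = (-3, 13),  |d|² = 178;  R = 7+2 = 9,  c = 178−9² = 97
v_rel = (-3, 2),  |v_rel|² = 13;  v_rel·d = (-3)·(-3) + (2)·(13) = 35
13·t² − 70·t + 97 = 0  ⇒  m = 35² − 13·97 = -36
m = -36 < 0,  v_rel·d = 35 > 0  ⇒  outside

inside=no margin=-36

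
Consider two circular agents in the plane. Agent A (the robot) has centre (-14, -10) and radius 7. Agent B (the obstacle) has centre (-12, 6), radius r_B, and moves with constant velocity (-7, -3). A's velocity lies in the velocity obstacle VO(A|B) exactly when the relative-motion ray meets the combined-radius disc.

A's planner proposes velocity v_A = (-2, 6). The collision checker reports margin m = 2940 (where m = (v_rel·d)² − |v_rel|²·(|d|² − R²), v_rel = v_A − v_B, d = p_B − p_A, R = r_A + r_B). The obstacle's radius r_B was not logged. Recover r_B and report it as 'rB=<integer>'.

m = 2940
d = (2, 16);  v_rel = (5, 9),  |v_rel|² = 106
v_rel×d = (5)·(16) − (9)·(2) = 62
since m = R²·106 − 62²:  R² = (3844 + 2940) / 106 = 64
R = √64 = 8  ⇒  r_B = 8 − 7 = 1

rB=1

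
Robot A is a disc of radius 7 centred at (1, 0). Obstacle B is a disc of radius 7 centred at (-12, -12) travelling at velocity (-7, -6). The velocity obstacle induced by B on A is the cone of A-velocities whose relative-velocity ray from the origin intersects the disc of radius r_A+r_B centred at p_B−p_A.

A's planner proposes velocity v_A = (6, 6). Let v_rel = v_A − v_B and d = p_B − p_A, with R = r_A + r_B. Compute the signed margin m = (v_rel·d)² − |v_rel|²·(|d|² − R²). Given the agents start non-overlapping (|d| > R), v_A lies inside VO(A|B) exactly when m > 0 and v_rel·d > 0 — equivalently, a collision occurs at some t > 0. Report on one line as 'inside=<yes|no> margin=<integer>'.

d = (-13, -12),  |d|² = 313;  R = 7+7 = 14,  c = 313−14² = 117
v_rel = (13, 12),  |v_rel|² = 313;  v_rel·d = (13)·(-13) + (12)·(-12) = -313
313·t² + 626·t + 117 = 0  ⇒  m = (-313)² − 313·117 = 61348
m = 61348 > 0,  v_rel·d = -313 < 0  ⇒  outside

inside=no margin=61348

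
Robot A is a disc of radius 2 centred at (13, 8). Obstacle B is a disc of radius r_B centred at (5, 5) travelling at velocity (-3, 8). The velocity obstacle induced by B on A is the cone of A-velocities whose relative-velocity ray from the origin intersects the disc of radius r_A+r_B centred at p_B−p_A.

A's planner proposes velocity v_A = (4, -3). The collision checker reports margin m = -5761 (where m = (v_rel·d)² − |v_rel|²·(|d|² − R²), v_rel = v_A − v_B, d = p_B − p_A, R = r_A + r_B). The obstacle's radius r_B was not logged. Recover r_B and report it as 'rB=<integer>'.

m = -5761
d = (-8, -3);  v_rel = (7, -11),  |v_rel|² = 170
v_rel×d = (7)·(-3) − (-11)·(-8) = -109
since m = R²·170 − (-109)²:  R² = (11881 + -5761) / 170 = 36
R = √36 = 6  ⇒  r_B = 6 − 2 = 4

rB=4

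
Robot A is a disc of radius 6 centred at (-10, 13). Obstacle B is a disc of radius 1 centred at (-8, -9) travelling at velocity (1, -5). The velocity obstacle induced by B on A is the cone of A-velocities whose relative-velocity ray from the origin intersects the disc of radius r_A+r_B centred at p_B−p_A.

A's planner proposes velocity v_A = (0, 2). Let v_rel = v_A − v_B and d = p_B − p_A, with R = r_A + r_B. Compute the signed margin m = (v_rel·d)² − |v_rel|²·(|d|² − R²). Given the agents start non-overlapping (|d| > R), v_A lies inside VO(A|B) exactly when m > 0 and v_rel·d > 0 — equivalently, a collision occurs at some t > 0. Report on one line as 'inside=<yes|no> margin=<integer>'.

d = (2, -22),  |d|² = 488;  R = 6+1 = 7,  c = 488−7² = 439
v_rel = (-1, 7),  |v_rel|² = 50;  v_rel·d = (-1)·(2) + (7)·(-22) = -156
50·t² + 312·t + 439 = 0  ⇒  m = (-156)² − 50·439 = 2386
m = 2386 > 0,  v_rel·d = -156 < 0  ⇒  outside

inside=no margin=2386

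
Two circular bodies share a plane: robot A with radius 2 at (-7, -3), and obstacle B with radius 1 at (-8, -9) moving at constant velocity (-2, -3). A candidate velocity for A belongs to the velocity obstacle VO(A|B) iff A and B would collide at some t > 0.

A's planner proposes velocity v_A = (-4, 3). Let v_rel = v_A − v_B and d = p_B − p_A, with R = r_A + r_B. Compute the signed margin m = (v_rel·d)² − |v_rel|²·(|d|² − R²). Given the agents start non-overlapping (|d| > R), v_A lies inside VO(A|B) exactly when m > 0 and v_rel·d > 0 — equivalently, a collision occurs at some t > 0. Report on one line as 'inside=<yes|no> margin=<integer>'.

d = (-1, -6),  |d|² = 37;  R = 2+1 = 3,  c = 37−3² = 28
v_rel = (-2, 6),  |v_rel|² = 40;  v_rel·d = (-2)·(-1) + (6)·(-6) = -34
40·t² + 68·t + 28 = 0  ⇒  m = (-34)² − 40·28 = 36
m = 36 > 0,  v_rel·d = -34 < 0  ⇒  outside

inside=no margin=36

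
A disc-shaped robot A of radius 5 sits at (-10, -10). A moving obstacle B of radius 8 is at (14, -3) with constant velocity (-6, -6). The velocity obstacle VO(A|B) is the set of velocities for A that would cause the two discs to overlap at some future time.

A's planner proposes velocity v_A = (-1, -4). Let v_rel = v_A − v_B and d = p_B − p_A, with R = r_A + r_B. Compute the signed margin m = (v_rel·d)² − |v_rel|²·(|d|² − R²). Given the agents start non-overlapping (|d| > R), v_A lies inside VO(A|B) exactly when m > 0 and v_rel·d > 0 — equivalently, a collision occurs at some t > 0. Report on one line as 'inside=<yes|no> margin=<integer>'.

d = (24, 7),  |d|² = 625;  R = 5+8 = 13,  c = 625−13² = 456
v_rel = (5, 2),  |v_rel|² = 29;  v_rel·d = (5)·(24) + (2)·(7) = 134
29·t² − 268·t + 456 = 0  ⇒  m = 134² − 29·456 = 4732
m = 4732 > 0,  v_rel·d = 134 > 0  ⇒  inside

inside=yes margin=4732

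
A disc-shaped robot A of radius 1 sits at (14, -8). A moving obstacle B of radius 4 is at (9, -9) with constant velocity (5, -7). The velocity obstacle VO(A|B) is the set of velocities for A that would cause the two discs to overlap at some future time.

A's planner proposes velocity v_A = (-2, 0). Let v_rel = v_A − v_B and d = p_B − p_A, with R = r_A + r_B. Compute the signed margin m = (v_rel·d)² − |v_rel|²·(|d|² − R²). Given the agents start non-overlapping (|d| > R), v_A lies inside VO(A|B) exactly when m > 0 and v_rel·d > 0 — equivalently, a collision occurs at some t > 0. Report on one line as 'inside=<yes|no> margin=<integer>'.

d = (-5, -1),  |d|² = 26;  R = 1+4 = 5,  c = 26−5² = 1
v_rel = (-7, 7),  |v_rel|² = 98;  v_rel·d = (-7)·(-5) + (7)·(-1) = 28
98·t² − 56·t + 1 = 0  ⇒  m = 28² − 98·1 = 686
m = 686 > 0,  v_rel·d = 28 > 0  ⇒  inside

inside=yes margin=686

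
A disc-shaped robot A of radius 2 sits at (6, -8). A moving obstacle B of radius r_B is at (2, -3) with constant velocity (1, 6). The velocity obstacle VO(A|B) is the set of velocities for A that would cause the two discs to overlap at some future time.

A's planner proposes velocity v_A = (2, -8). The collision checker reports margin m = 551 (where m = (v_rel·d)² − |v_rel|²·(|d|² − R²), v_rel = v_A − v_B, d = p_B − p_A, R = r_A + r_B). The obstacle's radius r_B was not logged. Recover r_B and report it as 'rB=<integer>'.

m = 551
d = (-4, 5);  v_rel = (1, -14),  |v_rel|² = 197
v_rel×d = (1)·(5) − (-14)·(-4) = -51
since m = R²·197 − (-51)²:  R² = (2601 + 551) / 197 = 16
R = √16 = 4  ⇒  r_B = 4 − 2 = 2

rB=2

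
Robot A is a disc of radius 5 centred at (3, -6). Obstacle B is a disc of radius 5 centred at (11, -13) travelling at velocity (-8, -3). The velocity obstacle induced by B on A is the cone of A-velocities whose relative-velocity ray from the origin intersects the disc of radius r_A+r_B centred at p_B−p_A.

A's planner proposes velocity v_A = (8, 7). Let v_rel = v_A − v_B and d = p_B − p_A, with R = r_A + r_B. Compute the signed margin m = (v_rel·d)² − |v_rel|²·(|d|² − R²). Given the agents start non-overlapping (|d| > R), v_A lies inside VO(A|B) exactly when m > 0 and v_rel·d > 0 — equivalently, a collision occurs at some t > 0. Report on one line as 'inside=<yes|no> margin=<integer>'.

d = (8, -7),  |d|² = 113;  R = 5+5 = 10,  c = 113−10² = 13
v_rel = (16, 10),  |v_rel|² = 356;  v_rel·d = (16)·(8) + (10)·(-7) = 58
356·t² − 116·t + 13 = 0  ⇒  m = 58² − 356·13 = -1264
m = -1264 < 0,  v_rel·d = 58 > 0  ⇒  outside

inside=no margin=-1264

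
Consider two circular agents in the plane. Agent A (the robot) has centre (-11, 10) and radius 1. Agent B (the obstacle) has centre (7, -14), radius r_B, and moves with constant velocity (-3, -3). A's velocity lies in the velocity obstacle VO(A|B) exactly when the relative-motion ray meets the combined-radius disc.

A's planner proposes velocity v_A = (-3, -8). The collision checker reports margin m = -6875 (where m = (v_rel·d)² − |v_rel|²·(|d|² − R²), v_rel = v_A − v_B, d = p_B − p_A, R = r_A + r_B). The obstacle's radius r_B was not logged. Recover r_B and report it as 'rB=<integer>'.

m = -6875
d = (18, -24);  v_rel = (0, -5),  |v_rel|² = 25
v_rel×d = (0)·(-24) − (-5)·(18) = 90
since m = R²·25 − 90²:  R² = (8100 + -6875) / 25 = 49
R = √49 = 7  ⇒  r_B = 7 − 1 = 6

rB=6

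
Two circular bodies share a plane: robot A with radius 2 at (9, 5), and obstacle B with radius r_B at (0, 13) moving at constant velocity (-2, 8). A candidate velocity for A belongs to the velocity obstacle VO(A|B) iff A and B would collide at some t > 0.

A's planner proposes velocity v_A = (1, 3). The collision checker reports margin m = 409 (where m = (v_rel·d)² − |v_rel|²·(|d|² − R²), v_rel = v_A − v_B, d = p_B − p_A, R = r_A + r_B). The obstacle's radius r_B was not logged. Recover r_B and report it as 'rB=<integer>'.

m = 409
d = (-9, 8);  v_rel = (3, -5),  |v_rel|² = 34
v_rel×d = (3)·(8) − (-5)·(-9) = -21
since m = R²·34 − (-21)²:  R² = (441 + 409) / 34 = 25
R = √25 = 5  ⇒  r_B = 5 − 2 = 3

rB=3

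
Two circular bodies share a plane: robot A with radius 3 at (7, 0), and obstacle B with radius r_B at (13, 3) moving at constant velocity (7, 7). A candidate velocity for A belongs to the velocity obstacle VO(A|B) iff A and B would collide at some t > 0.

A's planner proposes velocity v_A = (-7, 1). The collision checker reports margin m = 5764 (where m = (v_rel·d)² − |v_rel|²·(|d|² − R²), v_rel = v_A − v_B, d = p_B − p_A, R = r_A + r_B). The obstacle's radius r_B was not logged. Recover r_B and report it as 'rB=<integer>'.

m = 5764
d = (6, 3);  v_rel = (-14, -6),  |v_rel|² = 232
v_rel×d = (-14)·(3) − (-6)·(6) = -6
since m = R²·232 − (-6)²:  R² = (36 + 5764) / 232 = 25
R = √25 = 5  ⇒  r_B = 5 − 3 = 2

rB=2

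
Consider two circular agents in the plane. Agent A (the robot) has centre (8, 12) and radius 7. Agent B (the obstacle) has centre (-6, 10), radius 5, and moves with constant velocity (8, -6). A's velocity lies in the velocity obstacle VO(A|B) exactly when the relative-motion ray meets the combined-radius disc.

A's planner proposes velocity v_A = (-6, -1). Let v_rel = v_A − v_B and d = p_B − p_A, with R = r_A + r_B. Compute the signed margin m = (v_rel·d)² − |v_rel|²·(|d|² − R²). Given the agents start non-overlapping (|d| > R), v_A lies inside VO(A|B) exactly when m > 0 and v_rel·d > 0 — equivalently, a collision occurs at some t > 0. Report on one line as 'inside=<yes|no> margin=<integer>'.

d = (-14, -2),  |d|² = 200;  R = 7+5 = 12,  c = 200−12² = 56
v_rel = (-14, 5),  |v_rel|² = 221;  v_rel·d = (-14)·(-14) + (5)·(-2) = 186
221·t² − 372·t + 56 = 0  ⇒  m = 186² − 221·56 = 22220
m = 22220 > 0,  v_rel·d = 186 > 0  ⇒  inside

inside=yes margin=22220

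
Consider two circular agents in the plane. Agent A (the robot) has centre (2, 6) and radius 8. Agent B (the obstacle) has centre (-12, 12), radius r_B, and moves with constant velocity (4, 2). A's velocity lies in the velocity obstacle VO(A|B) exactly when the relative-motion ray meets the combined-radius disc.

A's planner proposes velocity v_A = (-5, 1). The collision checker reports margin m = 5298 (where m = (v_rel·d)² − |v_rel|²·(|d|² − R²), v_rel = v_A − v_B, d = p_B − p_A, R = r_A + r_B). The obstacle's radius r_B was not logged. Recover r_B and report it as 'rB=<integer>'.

m = 5298
d = (-14, 6);  v_rel = (-9, -1),  |v_rel|² = 82
v_rel×d = (-9)·(6) − (-1)·(-14) = -68
since m = R²·82 − (-68)²:  R² = (4624 + 5298) / 82 = 121
R = √121 = 11  ⇒  r_B = 11 − 8 = 3

rB=3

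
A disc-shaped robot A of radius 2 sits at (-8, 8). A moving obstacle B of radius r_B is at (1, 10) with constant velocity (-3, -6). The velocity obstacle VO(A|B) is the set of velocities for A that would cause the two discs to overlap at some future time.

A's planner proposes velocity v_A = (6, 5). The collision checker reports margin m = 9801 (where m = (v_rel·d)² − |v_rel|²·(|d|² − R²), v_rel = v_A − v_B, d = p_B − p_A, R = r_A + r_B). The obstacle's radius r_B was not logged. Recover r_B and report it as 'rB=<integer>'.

m = 9801
d = (9, 2);  v_rel = (9, 11),  |v_rel|² = 202
v_rel×d = (9)·(2) − (11)·(9) = -81
since m = R²·202 − (-81)²:  R² = (6561 + 9801) / 202 = 81
R = √81 = 9  ⇒  r_B = 9 − 2 = 7

rB=7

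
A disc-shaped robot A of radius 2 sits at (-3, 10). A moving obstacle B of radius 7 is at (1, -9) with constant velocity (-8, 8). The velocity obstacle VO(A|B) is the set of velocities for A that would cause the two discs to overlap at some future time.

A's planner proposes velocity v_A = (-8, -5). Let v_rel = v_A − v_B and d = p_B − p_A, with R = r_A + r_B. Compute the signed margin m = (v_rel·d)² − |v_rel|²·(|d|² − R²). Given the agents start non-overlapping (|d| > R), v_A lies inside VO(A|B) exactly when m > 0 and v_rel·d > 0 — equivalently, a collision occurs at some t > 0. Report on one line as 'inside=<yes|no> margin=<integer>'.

d = (4, -19),  |d|² = 377;  R = 2+7 = 9,  c = 377−9² = 296
v_rel = (0, -13),  |v_rel|² = 169;  v_rel·d = (0)·(4) + (-13)·(-19) = 247
169·t² − 494·t + 296 = 0  ⇒  m = 247² − 169·296 = 10985
m = 10985 > 0,  v_rel·d = 247 > 0  ⇒  inside

inside=yes margin=10985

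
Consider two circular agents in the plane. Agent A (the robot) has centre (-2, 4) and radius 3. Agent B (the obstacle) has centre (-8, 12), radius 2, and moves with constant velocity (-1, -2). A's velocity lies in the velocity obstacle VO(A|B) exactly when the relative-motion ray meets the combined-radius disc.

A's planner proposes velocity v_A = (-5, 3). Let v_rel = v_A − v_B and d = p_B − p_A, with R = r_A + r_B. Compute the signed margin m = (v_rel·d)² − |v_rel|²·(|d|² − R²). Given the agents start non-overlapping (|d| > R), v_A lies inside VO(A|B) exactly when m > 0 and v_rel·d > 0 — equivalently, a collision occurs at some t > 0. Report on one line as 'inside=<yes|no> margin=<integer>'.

d = (-6, 8),  |d|² = 100;  R = 3+2 = 5,  c = 100−5² = 75
v_rel = (-4, 5),  |v_rel|² = 41;  v_rel·d = (-4)·(-6) + (5)·(8) = 64
41·t² − 128·t + 75 = 0  ⇒  m = 64² − 41·75 = 1021
m = 1021 > 0,  v_rel·d = 64 > 0  ⇒  inside

inside=yes margin=1021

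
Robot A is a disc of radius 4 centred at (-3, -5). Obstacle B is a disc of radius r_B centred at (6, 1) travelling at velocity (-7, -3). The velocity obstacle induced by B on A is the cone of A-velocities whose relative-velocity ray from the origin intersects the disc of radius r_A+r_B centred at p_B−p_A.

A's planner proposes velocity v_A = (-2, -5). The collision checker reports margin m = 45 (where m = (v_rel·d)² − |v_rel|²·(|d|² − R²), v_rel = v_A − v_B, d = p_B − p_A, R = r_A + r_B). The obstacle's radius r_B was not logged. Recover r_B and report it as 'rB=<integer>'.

m = 45
d = (9, 6);  v_rel = (5, -2),  |v_rel|² = 29
v_rel×d = (5)·(6) − (-2)·(9) = 48
since m = R²·29 − 48²:  R² = (2304 + 45) / 29 = 81
R = √81 = 9  ⇒  r_B = 9 − 4 = 5

rB=5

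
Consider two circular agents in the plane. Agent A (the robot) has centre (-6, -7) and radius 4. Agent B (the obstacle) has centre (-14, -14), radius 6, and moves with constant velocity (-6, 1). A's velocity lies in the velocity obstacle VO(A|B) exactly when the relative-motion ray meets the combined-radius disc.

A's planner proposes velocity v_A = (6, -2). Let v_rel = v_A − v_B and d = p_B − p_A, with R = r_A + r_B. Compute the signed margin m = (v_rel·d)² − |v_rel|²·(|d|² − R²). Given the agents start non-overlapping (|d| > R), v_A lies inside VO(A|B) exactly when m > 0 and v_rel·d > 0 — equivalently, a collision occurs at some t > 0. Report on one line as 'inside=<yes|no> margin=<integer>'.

d = (-8, -7),  |d|² = 113;  R = 4+6 = 10,  c = 113−10² = 13
v_rel = (12, -3),  |v_rel|² = 153;  v_rel·d = (12)·(-8) + (-3)·(-7) = -75
153·t² + 150·t + 13 = 0  ⇒  m = (-75)² − 153·13 = 3636
m = 3636 > 0,  v_rel·d = -75 < 0  ⇒  outside

inside=no margin=3636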